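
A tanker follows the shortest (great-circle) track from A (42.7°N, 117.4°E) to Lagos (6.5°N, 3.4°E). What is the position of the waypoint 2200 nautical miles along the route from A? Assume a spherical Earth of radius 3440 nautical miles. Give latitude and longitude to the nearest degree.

Convert each endpoint to a unit vector on the sphere (x = cos φ cos λ, y = cos φ sin λ, z = sin φ).
The central angle between the endpoints is δ = arccos(p₁·p₂) ≈ 1.793 rad (102.7°). The total great-circle distance is δ·R ≈ 1.793 × 3440 ≈ 6167 nmi, so the target fraction is f = 2200/6167 ≈ 0.357.
Interpolate at f ≈ 0.357 with slerp weights a = sin((1−f)δ)/sin δ ≈ 0.937, b = sin(fδ)/sin δ ≈ 0.612.
p = a·p₁ + b·p₂ ≈ (0.290, 0.647, 0.705); φ = arcsin(p_z) ≈ 44.81°, λ = atan2(p_y, p_x) ≈ 65.88°.

≈ (45°N, 66°E)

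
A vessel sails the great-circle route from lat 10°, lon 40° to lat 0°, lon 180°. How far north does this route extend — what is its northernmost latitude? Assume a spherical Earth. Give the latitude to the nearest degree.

The great circle lies in the plane with unit normal n̂ = (p₁ × p₂)/|p₁ × p₂|.
Here n̂_z ≈ +0.964; the vertex latitude is φ_max = arccos|n̂_z| ≈ 15.3°.

≈ 15°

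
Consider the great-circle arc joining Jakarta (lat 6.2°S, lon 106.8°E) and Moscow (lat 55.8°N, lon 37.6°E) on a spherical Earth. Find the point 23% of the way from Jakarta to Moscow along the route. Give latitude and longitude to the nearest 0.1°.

≈ lat 10.2°N, lon 96.6°E

From cos δ = sin φ₁ sin φ₂ + cos φ₁ cos φ₂ cos Δλ, the central angle is δ ≈ 1.461 rad (83.7°).
Interpolate at f = 0.23 with slerp weights a = sin((1−f)δ)/sin δ ≈ 0.908, b = sin(fδ)/sin δ ≈ 0.332.
p = a·p₁ + b·p₂ ≈ (-0.113, 0.978, 0.176); φ = arcsin(p_z) ≈ 10.16°, λ = atan2(p_y, p_x) ≈ 96.60°.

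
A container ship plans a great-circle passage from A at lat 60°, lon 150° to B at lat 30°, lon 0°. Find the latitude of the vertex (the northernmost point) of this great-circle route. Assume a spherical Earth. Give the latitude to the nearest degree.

≈ 77°

The great circle lies in the plane with unit normal n̂ = (p₁ × p₂)/|p₁ × p₂|.
Here n̂_z ≈ -0.217; the vertex latitude is φ_max = arccos|n̂_z| ≈ 77.5°.
Check via Clairaut: cos φ_max = |cos φ₁| · sin C = cos(60.0°)·sin(25.7°) ≈ 0.217, again giving ≈ 77.5°.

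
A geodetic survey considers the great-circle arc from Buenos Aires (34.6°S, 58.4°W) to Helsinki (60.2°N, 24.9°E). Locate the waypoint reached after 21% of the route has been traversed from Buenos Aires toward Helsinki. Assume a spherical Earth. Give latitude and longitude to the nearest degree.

Write both endpoints as unit vectors p₁, p₂ with components (cos φ cos λ, cos φ sin λ, sin φ).
The central angle between the endpoints is δ = arccos(p₁·p₂) ≈ 2.032 rad (116.4°).
Interpolate at f = 0.21 with slerp weights a = sin((1−f)δ)/sin δ ≈ 1.116, b = sin(fδ)/sin δ ≈ 0.462.
p = a·p₁ + b·p₂ ≈ (0.690, -0.686, -0.233); φ = arcsin(p_z) ≈ -13.45°, λ = atan2(p_y, p_x) ≈ -44.83°.

≈ 13°S, 45°W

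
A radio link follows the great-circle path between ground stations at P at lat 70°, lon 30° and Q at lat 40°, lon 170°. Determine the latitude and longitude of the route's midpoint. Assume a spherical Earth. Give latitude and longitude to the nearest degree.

≈ lat 71°, lon 146°

Convert each endpoint to a unit vector on the sphere (x = cos φ cos λ, y = cos φ sin λ, z = sin φ).
The central angle between the endpoints is δ = arccos(p₁·p₂) ≈ 1.156 rad (66.2°).
Interpolate at f = 1/2 with slerp weights a = sin((1−f)δ)/sin δ ≈ 0.597, b = sin(fδ)/sin δ ≈ 0.597.
p = a·p₁ + b·p₂ ≈ (-0.274, 0.181, 0.945); φ = arcsin(p_z) ≈ 70.84°, λ = atan2(p_y, p_x) ≈ 146.43°.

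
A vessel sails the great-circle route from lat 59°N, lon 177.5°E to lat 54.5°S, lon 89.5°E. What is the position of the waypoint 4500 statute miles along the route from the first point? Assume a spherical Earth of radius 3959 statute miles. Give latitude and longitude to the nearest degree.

Write both endpoints as unit vectors p₁, p₂ with components (cos φ cos λ, cos φ sin λ, sin φ).
The central angle between the endpoints is δ = arccos(p₁·p₂) ≈ 2.329 rad (133.4°). The total great-circle distance is δ·R ≈ 2.329 × 3959 ≈ 9219 mi, so the target fraction is f = 4500/9219 ≈ 0.488.
Interpolate at f ≈ 0.488 with slerp weights a = sin((1−f)δ)/sin δ ≈ 1.279, b = sin(fδ)/sin δ ≈ 1.249.
p = a·p₁ + b·p₂ ≈ (-0.652, 0.754, 0.080); φ = arcsin(p_z) ≈ 4.57°, λ = atan2(p_y, p_x) ≈ 130.84°.

≈ lat 5°N, lon 131°E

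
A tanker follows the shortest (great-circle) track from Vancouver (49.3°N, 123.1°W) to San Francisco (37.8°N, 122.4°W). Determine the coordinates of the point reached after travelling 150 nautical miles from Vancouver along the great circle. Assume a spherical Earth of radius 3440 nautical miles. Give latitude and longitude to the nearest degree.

Write both endpoints as unit vectors p₁, p₂ with components (cos φ cos λ, cos φ sin λ, sin φ).
The central angle between the endpoints is δ = arccos(p₁·p₂) ≈ 0.201 rad (11.5°). The total great-circle distance is δ·R ≈ 0.201 × 3440 ≈ 691 nmi, so the target fraction is f = 150/691 ≈ 0.217.
Interpolate at f ≈ 0.217 with slerp weights a = sin((1−f)δ)/sin δ ≈ 0.785, b = sin(fδ)/sin δ ≈ 0.218.
p = a·p₁ + b·p₂ ≈ (-0.372, -0.575, 0.729); φ = arcsin(p_z) ≈ 46.80°, λ = atan2(p_y, p_x) ≈ -122.92°.

≈ 47°N, 123°W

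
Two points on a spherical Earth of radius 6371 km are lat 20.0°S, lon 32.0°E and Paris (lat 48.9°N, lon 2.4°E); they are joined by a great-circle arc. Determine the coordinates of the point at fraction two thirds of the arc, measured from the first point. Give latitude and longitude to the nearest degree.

Write both endpoints as unit vectors p₁, p₂ with components (cos φ cos λ, cos φ sin λ, sin φ).
The central angle between the endpoints is δ = arccos(p₁·p₂) ≈ 1.288 rad (73.8°).
Interpolate at f = 2/3 with slerp weights a = sin((1−f)δ)/sin δ ≈ 0.433, b = sin(fδ)/sin δ ≈ 0.788.
p = a·p₁ + b·p₂ ≈ (0.863, 0.238, 0.446); φ = arcsin(p_z) ≈ 26.47°, λ = atan2(p_y, p_x) ≈ 15.39°.

≈ lat 26°N, lon 15°E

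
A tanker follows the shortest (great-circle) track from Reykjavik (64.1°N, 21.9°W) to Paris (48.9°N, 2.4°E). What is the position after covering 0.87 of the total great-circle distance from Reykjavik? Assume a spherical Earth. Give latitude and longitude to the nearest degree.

≈ 51°N, 0°E

From cos δ = sin φ₁ sin φ₂ + cos φ₁ cos φ₂ cos Δλ, the central angle is δ ≈ 0.349 rad (20.0°).
Interpolate at f = 0.87 with slerp weights a = sin((1−f)δ)/sin δ ≈ 0.133, b = sin(fδ)/sin δ ≈ 0.874.
p = a·p₁ + b·p₂ ≈ (0.628, 0.002, 0.778); φ = arcsin(p_z) ≈ 51.10°, λ = atan2(p_y, p_x) ≈ 0.22°.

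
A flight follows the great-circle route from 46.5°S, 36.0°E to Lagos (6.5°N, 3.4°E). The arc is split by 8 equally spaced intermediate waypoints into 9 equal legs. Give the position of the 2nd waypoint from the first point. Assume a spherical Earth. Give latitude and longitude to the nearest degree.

Write both endpoints as unit vectors p₁, p₂ with components (cos φ cos λ, cos φ sin λ, sin φ).
The central angle between the endpoints is δ = arccos(p₁·p₂) ≈ 1.054 rad (60.4°).
Interpolate at f = 2/9 with slerp weights a = sin((1−f)δ)/sin δ ≈ 0.841, b = sin(fδ)/sin δ ≈ 0.267.
p = a·p₁ + b·p₂ ≈ (0.733, 0.356, -0.580); φ = arcsin(p_z) ≈ -35.43°, λ = atan2(p_y, p_x) ≈ 25.90°.

≈ 35°S, 26°E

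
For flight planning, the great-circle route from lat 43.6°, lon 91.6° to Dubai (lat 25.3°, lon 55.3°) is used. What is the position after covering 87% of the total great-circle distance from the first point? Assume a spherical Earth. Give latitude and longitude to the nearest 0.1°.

Write both endpoints as unit vectors p₁, p₂ with components (cos φ cos λ, cos φ sin λ, sin φ).
The central angle between the endpoints is δ = arccos(p₁·p₂) ≈ 0.605 rad (34.7°).
Interpolate at f = 0.87 with slerp weights a = sin((1−f)δ)/sin δ ≈ 0.138, b = sin(fδ)/sin δ ≈ 0.883.
p = a·p₁ + b·p₂ ≈ (0.452, 0.757, 0.473); φ = arcsin(p_z) ≈ 28.21°, λ = atan2(p_y, p_x) ≈ 59.15°.

≈ lat 28.2°, lon 59.2°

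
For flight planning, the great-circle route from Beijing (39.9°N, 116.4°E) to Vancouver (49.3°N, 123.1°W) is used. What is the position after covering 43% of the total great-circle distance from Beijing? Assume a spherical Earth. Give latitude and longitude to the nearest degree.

≈ (61°N, 158°E)

Write both endpoints as unit vectors p₁, p₂ with components (cos φ cos λ, cos φ sin λ, sin φ).
The central angle between the endpoints is δ = arccos(p₁·p₂) ≈ 1.336 rad (76.6°).
Interpolate at f = 0.43 with slerp weights a = sin((1−f)δ)/sin δ ≈ 0.710, b = sin(fδ)/sin δ ≈ 0.559.
p = a·p₁ + b·p₂ ≈ (-0.441, 0.182, 0.879); φ = arcsin(p_z) ≈ 61.50°, λ = atan2(p_y, p_x) ≈ 157.54°.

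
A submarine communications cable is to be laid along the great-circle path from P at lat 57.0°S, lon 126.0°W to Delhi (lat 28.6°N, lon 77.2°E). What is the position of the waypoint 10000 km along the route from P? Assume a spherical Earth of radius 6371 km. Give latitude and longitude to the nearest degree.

From cos δ = sin φ₁ sin φ₂ + cos φ₁ cos φ₂ cos Δλ, the central angle is δ ≈ 2.570 rad (147.2°). The total great-circle distance is δ·R ≈ 2.570 × 6371 ≈ 16373 km, so the target fraction is f = 10000/16373 ≈ 0.611.
Interpolate at f ≈ 0.611 with slerp weights a = sin((1−f)δ)/sin δ ≈ 1.555, b = sin(fδ)/sin δ ≈ 1.848.
p = a·p₁ + b·p₂ ≈ (-0.138, 0.897, -0.420); φ = arcsin(p_z) ≈ -24.82°, λ = atan2(p_y, p_x) ≈ 98.77°.

≈ lat 25°S, lon 99°E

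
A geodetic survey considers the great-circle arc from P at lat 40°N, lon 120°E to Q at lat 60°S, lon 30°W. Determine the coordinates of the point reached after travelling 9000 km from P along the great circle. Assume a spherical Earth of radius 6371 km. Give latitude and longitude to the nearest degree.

Write both endpoints as unit vectors p₁, p₂ with components (cos φ cos λ, cos φ sin λ, sin φ).
The central angle between the endpoints is δ = arccos(p₁·p₂) ≈ 2.665 rad (152.7°). The total great-circle distance is δ·R ≈ 2.665 × 6371 ≈ 16976 km, so the target fraction is f = 9000/16976 ≈ 0.530.
Interpolate at f ≈ 0.530 with slerp weights a = sin((1−f)δ)/sin δ ≈ 2.068, b = sin(fδ)/sin δ ≈ 2.151.
p = a·p₁ + b·p₂ ≈ (0.139, 0.834, -0.533); φ = arcsin(p_z) ≈ -32.23°, λ = atan2(p_y, p_x) ≈ 80.53°.

≈ lat 32°S, lon 81°E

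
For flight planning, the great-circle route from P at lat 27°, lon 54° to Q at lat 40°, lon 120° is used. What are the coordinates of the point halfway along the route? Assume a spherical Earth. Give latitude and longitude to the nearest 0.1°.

≈ lat 38.2°, lon 84.2°

Write both endpoints as unit vectors p₁, p₂ with components (cos φ cos λ, cos φ sin λ, sin φ).
The central angle between the endpoints is δ = arccos(p₁·p₂) ≈ 0.965 rad (55.3°).
Interpolate at f = 1/2 with slerp weights a = sin((1−f)δ)/sin δ ≈ 0.564, b = sin(fδ)/sin δ ≈ 0.564.
p = a·p₁ + b·p₂ ≈ (0.079, 0.781, 0.619); φ = arcsin(p_z) ≈ 38.25°, λ = atan2(p_y, p_x) ≈ 84.20°.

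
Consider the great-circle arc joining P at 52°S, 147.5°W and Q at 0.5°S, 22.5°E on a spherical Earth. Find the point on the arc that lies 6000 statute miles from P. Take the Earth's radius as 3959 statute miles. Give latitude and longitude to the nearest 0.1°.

≈ 40.1°S, 16.1°E

Write both endpoints as unit vectors p₁, p₂ with components (cos φ cos λ, cos φ sin λ, sin φ).
The central angle between the endpoints is δ = arccos(p₁·p₂) ≈ 2.214 rad (126.8°). The total great-circle distance is δ·R ≈ 2.214 × 3959 ≈ 8763 mi, so the target fraction is f = 6000/8763 ≈ 0.685.
Interpolate at f ≈ 0.685 with slerp weights a = sin((1−f)δ)/sin δ ≈ 0.803, b = sin(fδ)/sin δ ≈ 1.247.
p = a·p₁ + b·p₂ ≈ (0.735, 0.212, -0.644); φ = arcsin(p_z) ≈ -40.06°, λ = atan2(p_y, p_x) ≈ 16.06°.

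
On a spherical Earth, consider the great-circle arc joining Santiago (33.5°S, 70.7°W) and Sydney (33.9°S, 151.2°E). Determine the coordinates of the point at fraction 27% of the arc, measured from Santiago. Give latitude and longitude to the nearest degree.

Write both endpoints as unit vectors p₁, p₂ with components (cos φ cos λ, cos φ sin λ, sin φ).
The central angle between the endpoints is δ = arccos(p₁·p₂) ≈ 1.780 rad (102.0°).
Interpolate at f = 0.27 with slerp weights a = sin((1−f)δ)/sin δ ≈ 0.985, b = sin(fδ)/sin δ ≈ 0.472.
p = a·p₁ + b·p₂ ≈ (-0.072, -0.586, -0.807); φ = arcsin(p_z) ≈ -53.81°, λ = atan2(p_y, p_x) ≈ -97.03°.

≈ 54°S, 97°W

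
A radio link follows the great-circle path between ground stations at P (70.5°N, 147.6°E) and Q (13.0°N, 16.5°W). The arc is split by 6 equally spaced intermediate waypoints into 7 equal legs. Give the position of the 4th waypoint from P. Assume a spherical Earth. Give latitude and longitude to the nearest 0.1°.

≈ (53.8°N, 10.6°W)

The haversine formula gives a central angle δ ≈ 1.672 rad (95.8°) between the endpoints.
Interpolate at f = 4/7 with slerp weights a = sin((1−f)δ)/sin δ ≈ 0.660, b = sin(fδ)/sin δ ≈ 0.821.
p = a·p₁ + b·p₂ ≈ (0.581, -0.109, 0.807); φ = arcsin(p_z) ≈ 53.79°, λ = atan2(p_y, p_x) ≈ -10.64°.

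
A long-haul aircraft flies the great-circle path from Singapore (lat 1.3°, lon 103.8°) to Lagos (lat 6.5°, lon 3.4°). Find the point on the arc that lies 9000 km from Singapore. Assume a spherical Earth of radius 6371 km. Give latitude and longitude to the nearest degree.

Convert each endpoint to a unit vector on the sphere (x = cos φ cos λ, y = cos φ sin λ, z = sin φ).
The central angle between the endpoints is δ = arccos(p₁·p₂) ≈ 1.748 rad (100.2°). The total great-circle distance is δ·R ≈ 1.748 × 6371 ≈ 11140 km, so the target fraction is f = 9000/11140 ≈ 0.808.
Interpolate at f ≈ 0.808 with slerp weights a = sin((1−f)δ)/sin δ ≈ 0.335, b = sin(fδ)/sin δ ≈ 1.003.
p = a·p₁ + b·p₂ ≈ (0.915, 0.384, 0.121); φ = arcsin(p_z) ≈ 6.96°, λ = atan2(p_y, p_x) ≈ 22.77°.

≈ lat 7°, lon 23°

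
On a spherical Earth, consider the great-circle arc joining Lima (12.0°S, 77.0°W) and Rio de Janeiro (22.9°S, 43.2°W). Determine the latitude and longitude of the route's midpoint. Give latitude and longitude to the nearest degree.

≈ 18°S, 61°W

Write both endpoints as unit vectors p₁, p₂ with components (cos φ cos λ, cos φ sin λ, sin φ).
The central angle between the endpoints is δ = arccos(p₁·p₂) ≈ 0.592 rad (33.9°).
Interpolate at f = 1/2 with slerp weights a = sin((1−f)δ)/sin δ ≈ 0.523, b = sin(fδ)/sin δ ≈ 0.523.
p = a·p₁ + b·p₂ ≈ (0.466, -0.828, -0.312); φ = arcsin(p_z) ≈ -18.19°, λ = atan2(p_y, p_x) ≈ -60.62°.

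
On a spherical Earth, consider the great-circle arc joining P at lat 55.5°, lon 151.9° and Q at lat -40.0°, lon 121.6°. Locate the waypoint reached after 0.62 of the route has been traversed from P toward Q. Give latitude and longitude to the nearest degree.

Convert each endpoint to a unit vector on the sphere (x = cos φ cos λ, y = cos φ sin λ, z = sin φ).
The central angle between the endpoints is δ = arccos(p₁·p₂) ≈ 1.727 rad (98.9°).
Interpolate at f = 0.62 with slerp weights a = sin((1−f)δ)/sin δ ≈ 0.617, b = sin(fδ)/sin δ ≈ 0.888.
p = a·p₁ + b·p₂ ≈ (-0.665, 0.744, -0.062); φ = arcsin(p_z) ≈ -3.56°, λ = atan2(p_y, p_x) ≈ 131.78°.

≈ lat -4°, lon 132°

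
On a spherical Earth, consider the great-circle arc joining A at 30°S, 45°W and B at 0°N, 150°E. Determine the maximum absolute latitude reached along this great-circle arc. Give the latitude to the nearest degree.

≈ 66°S

The great circle lies in the plane with unit normal n̂ = (p₁ × p₂)/|p₁ × p₂|.
Here n̂_z ≈ -0.409; the vertex latitude is φ_max = arccos|n̂_z| ≈ 65.9°.
Check via Clairaut: cos φ_max = |cos φ₁| · sin C = cos(30.0°)·sin(151.8°) ≈ 0.409, again giving ≈ 65.9°.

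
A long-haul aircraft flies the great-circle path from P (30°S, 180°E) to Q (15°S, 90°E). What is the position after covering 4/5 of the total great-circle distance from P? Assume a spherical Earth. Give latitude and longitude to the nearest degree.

Convert each endpoint to a unit vector on the sphere (x = cos φ cos λ, y = cos φ sin λ, z = sin φ).
The central angle between the endpoints is δ = arccos(p₁·p₂) ≈ 1.441 rad (82.6°).
Interpolate at f = 4/5 with slerp weights a = sin((1−f)δ)/sin δ ≈ 0.287, b = sin(fδ)/sin δ ≈ 0.922.
p = a·p₁ + b·p₂ ≈ (-0.248, 0.890, -0.382); φ = arcsin(p_z) ≈ -22.45°, λ = atan2(p_y, p_x) ≈ 105.58°.

≈ (22°S, 106°E)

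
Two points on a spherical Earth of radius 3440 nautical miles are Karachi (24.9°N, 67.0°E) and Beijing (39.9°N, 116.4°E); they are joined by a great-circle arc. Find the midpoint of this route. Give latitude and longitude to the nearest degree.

≈ 35°N, 89°E

Write both endpoints as unit vectors p₁, p₂ with components (cos φ cos λ, cos φ sin λ, sin φ).
The central angle between the endpoints is δ = arccos(p₁·p₂) ≈ 0.763 rad (43.7°).
Interpolate at f = 1/2 with slerp weights a = sin((1−f)δ)/sin δ ≈ 0.539, b = sin(fδ)/sin δ ≈ 0.539.
p = a·p₁ + b·p₂ ≈ (0.007, 0.820, 0.572); φ = arcsin(p_z) ≈ 34.92°, λ = atan2(p_y, p_x) ≈ 89.50°.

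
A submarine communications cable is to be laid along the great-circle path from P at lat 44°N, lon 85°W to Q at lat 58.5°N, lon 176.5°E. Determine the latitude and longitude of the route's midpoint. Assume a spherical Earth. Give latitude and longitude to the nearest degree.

≈ lat 62°N, lon 124°W

Write both endpoints as unit vectors p₁, p₂ with components (cos φ cos λ, cos φ sin λ, sin φ).
The central angle between the endpoints is δ = arccos(p₁·p₂) ≈ 1.004 rad (57.5°).
Interpolate at f = 1/2 with slerp weights a = sin((1−f)δ)/sin δ ≈ 0.570, b = sin(fδ)/sin δ ≈ 0.570.
p = a·p₁ + b·p₂ ≈ (-0.262, -0.391, 0.883); φ = arcsin(p_z) ≈ 61.96°, λ = atan2(p_y, p_x) ≈ -123.83°.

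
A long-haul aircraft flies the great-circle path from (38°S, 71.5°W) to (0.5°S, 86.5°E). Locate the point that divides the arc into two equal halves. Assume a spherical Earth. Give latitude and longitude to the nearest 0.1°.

Write both endpoints as unit vectors p₁, p₂ with components (cos φ cos λ, cos φ sin λ, sin φ).
The central angle between the endpoints is δ = arccos(p₁·p₂) ≈ 2.382 rad (136.5°).
Interpolate at f = 1/2 with slerp weights a = sin((1−f)δ)/sin δ ≈ 1.349, b = sin(fδ)/sin δ ≈ 1.349.
p = a·p₁ + b·p₂ ≈ (0.420, 0.338, -0.842); φ = arcsin(p_z) ≈ -57.38°, λ = atan2(p_y, p_x) ≈ 38.88°.

≈ (57.4°S, 38.9°E)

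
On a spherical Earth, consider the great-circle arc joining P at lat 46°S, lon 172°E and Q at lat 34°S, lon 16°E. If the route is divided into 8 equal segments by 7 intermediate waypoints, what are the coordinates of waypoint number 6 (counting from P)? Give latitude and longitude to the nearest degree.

≈ lat 57°S, lon 28°E

Write both endpoints as unit vectors p₁, p₂ with components (cos φ cos λ, cos φ sin λ, sin φ).
The central angle between the endpoints is δ = arccos(p₁·p₂) ≈ 1.695 rad (97.1°).
Interpolate at f = 6/8 with slerp weights a = sin((1−f)δ)/sin δ ≈ 0.414, b = sin(fδ)/sin δ ≈ 0.963.
p = a·p₁ + b·p₂ ≈ (0.482, 0.260, -0.837); φ = arcsin(p_z) ≈ -56.77°, λ = atan2(p_y, p_x) ≈ 28.34°.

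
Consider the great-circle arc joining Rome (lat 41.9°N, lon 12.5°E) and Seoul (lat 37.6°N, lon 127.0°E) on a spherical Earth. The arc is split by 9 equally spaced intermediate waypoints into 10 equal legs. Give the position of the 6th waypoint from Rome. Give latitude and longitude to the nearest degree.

Write both endpoints as unit vectors p₁, p₂ with components (cos φ cos λ, cos φ sin λ, sin φ).
The central angle between the endpoints is δ = arccos(p₁·p₂) ≈ 1.407 rad (80.6°).
Interpolate at f = 6/10 with slerp weights a = sin((1−f)δ)/sin δ ≈ 0.541, b = sin(fδ)/sin δ ≈ 0.758.
p = a·p₁ + b·p₂ ≈ (0.032, 0.567, 0.823); φ = arcsin(p_z) ≈ 55.43°, λ = atan2(p_y, p_x) ≈ 86.79°.

≈ lat 55°N, lon 87°E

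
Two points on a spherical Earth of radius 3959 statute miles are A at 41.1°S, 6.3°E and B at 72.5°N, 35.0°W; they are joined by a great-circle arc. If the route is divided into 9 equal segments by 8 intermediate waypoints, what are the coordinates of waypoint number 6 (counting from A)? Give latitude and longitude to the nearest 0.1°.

≈ 35.7°N, 9.3°W

Convert each endpoint to a unit vector on the sphere (x = cos φ cos λ, y = cos φ sin λ, z = sin φ).
The central angle between the endpoints is δ = arccos(p₁·p₂) ≈ 2.045 rad (117.2°).
Interpolate at f = 6/9 with slerp weights a = sin((1−f)δ)/sin δ ≈ 0.708, b = sin(fδ)/sin δ ≈ 1.100.
p = a·p₁ + b·p₂ ≈ (0.801, -0.131, 0.583); φ = arcsin(p_z) ≈ 35.69°, λ = atan2(p_y, p_x) ≈ -9.29°.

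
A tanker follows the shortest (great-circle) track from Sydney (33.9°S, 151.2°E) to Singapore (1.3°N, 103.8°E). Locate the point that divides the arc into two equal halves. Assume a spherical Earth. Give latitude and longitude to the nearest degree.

From cos δ = sin φ₁ sin φ₂ + cos φ₁ cos φ₂ cos Δλ, the central angle is δ ≈ 0.990 rad (56.7°).
Interpolate at f = 1/2 with slerp weights a = sin((1−f)δ)/sin δ ≈ 0.568, b = sin(fδ)/sin δ ≈ 0.568.
p = a·p₁ + b·p₂ ≈ (-0.549, 0.779, -0.304); φ = arcsin(p_z) ≈ -17.70°, λ = atan2(p_y, p_x) ≈ 125.17°.

≈ 18°S, 125°E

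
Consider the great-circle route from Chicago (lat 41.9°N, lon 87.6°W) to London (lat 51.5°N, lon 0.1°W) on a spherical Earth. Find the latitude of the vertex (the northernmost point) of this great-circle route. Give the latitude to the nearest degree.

The great circle lies in the plane with unit normal n̂ = (p₁ × p₂)/|p₁ × p₂|.
Here n̂_z ≈ +0.551; the vertex latitude is φ_max = arccos|n̂_z| ≈ 56.6°.
Check via Clairaut: cos φ_max = |cos φ₁| · sin C = cos(41.9°)·sin(47.8°) ≈ 0.551, again giving ≈ 56.6°.

≈ 57°N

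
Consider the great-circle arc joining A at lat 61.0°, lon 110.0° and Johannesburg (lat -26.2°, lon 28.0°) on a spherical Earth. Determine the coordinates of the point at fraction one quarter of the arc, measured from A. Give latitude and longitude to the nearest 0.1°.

≈ lat 44.6°, lon 72.9°

Write both endpoints as unit vectors p₁, p₂ with components (cos φ cos λ, cos φ sin λ, sin φ).
The central angle between the endpoints is δ = arccos(p₁·p₂) ≈ 1.902 rad (109.0°).
Interpolate at f = 1/4 with slerp weights a = sin((1−f)δ)/sin δ ≈ 1.047, b = sin(fδ)/sin δ ≈ 0.484.
p = a·p₁ + b·p₂ ≈ (0.210, 0.681, 0.702); φ = arcsin(p_z) ≈ 44.56°, λ = atan2(p_y, p_x) ≈ 72.85°.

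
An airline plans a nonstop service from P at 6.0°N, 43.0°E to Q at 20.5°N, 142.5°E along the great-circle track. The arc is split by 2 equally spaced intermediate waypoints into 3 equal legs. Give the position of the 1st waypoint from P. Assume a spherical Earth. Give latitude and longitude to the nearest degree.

Write both endpoints as unit vectors p₁, p₂ with components (cos φ cos λ, cos φ sin λ, sin φ).
The central angle between the endpoints is δ = arccos(p₁·p₂) ≈ 1.688 rad (96.7°).
Interpolate at f = 1/3 with slerp weights a = sin((1−f)δ)/sin δ ≈ 0.909, b = sin(fδ)/sin δ ≈ 0.537.
p = a·p₁ + b·p₂ ≈ (0.262, 0.923, 0.283); φ = arcsin(p_z) ≈ 16.45°, λ = atan2(p_y, p_x) ≈ 74.16°.

≈ 16°N, 74°E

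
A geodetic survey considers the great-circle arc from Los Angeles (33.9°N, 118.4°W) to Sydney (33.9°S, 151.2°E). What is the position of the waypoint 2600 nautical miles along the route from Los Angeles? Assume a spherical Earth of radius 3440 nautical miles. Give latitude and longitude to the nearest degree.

Convert each endpoint to a unit vector on the sphere (x = cos φ cos λ, y = cos φ sin λ, z = sin φ).
The central angle between the endpoints is δ = arccos(p₁·p₂) ≈ 1.892 rad (108.4°). The total great-circle distance is δ·R ≈ 1.892 × 3440 ≈ 6509 nmi, so the target fraction is f = 2600/6509 ≈ 0.399.
Interpolate at f ≈ 0.399 with slerp weights a = sin((1−f)δ)/sin δ ≈ 0.956, b = sin(fδ)/sin δ ≈ 0.723.
p = a·p₁ + b·p₂ ≈ (-0.903, -0.409, 0.130); φ = arcsin(p_z) ≈ 7.47°, λ = atan2(p_y, p_x) ≈ -155.64°.

≈ 7°N, 156°W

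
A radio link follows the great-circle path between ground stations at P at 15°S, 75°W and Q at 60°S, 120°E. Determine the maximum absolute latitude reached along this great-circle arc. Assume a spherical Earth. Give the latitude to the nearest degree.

≈ 83°S

The great circle lies in the plane with unit normal n̂ = (p₁ × p₂)/|p₁ × p₂|.
Here n̂_z ≈ -0.129; the vertex latitude is φ_max = arccos|n̂_z| ≈ 82.6°.
Check via Clairaut: cos φ_max = |cos φ₁| · sin C = cos(15.0°)·sin(172.3°) ≈ 0.129, again giving ≈ 82.6°.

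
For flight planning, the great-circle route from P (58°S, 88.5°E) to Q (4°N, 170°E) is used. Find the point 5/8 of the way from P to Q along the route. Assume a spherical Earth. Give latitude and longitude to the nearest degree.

Write both endpoints as unit vectors p₁, p₂ with components (cos φ cos λ, cos φ sin λ, sin φ).
The central angle between the endpoints is δ = arccos(p₁·p₂) ≈ 1.552 rad (88.9°).
Interpolate at f = 5/8 with slerp weights a = sin((1−f)δ)/sin δ ≈ 0.550, b = sin(fδ)/sin δ ≈ 0.825.
p = a·p₁ + b·p₂ ≈ (-0.803, 0.434, -0.409); φ = arcsin(p_z) ≈ -24.12°, λ = atan2(p_y, p_x) ≈ 151.60°.

≈ (24°S, 152°E)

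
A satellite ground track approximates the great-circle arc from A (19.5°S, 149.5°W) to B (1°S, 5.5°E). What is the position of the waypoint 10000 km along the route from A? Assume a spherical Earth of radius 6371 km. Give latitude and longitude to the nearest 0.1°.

≈ (34.6°S, 45.4°W)

Write both endpoints as unit vectors p₁, p₂ with components (cos φ cos λ, cos φ sin λ, sin φ).
The central angle between the endpoints is δ = arccos(p₁·p₂) ≈ 2.584 rad (148.0°). The total great-circle distance is δ·R ≈ 2.584 × 6371 ≈ 16461 km, so the target fraction is f = 10000/16461 ≈ 0.608.
Interpolate at f ≈ 0.608 with slerp weights a = sin((1−f)δ)/sin δ ≈ 1.604, b = sin(fδ)/sin δ ≈ 1.889.
p = a·p₁ + b·p₂ ≈ (0.577, -0.586, -0.568); φ = arcsin(p_z) ≈ -34.63°, λ = atan2(p_y, p_x) ≈ -45.43°.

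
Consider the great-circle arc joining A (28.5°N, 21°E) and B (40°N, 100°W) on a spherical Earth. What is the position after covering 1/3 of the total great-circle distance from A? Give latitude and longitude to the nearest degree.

≈ (48°N, 9°W)

Convert each endpoint to a unit vector on the sphere (x = cos φ cos λ, y = cos φ sin λ, z = sin φ).
The central angle between the endpoints is δ = arccos(p₁·p₂) ≈ 1.611 rad (92.3°).
Interpolate at f = 1/3 with slerp weights a = sin((1−f)δ)/sin δ ≈ 0.880, b = sin(fδ)/sin δ ≈ 0.512.
p = a·p₁ + b·p₂ ≈ (0.654, -0.109, 0.749); φ = arcsin(p_z) ≈ 48.49°, λ = atan2(p_y, p_x) ≈ -9.48°.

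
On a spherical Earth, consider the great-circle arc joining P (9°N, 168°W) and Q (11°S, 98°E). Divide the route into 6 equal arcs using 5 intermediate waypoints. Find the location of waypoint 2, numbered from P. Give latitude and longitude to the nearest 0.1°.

≈ (2.3°N, 160.7°E)

From cos δ = sin φ₁ sin φ₂ + cos φ₁ cos φ₂ cos Δλ, the central angle is δ ≈ 1.668 rad (95.6°).
Interpolate at f = 2/6 with slerp weights a = sin((1−f)δ)/sin δ ≈ 0.901, b = sin(fδ)/sin δ ≈ 0.530.
p = a·p₁ + b·p₂ ≈ (-0.943, 0.331, 0.040); φ = arcsin(p_z) ≈ 2.28°, λ = atan2(p_y, p_x) ≈ 160.68°.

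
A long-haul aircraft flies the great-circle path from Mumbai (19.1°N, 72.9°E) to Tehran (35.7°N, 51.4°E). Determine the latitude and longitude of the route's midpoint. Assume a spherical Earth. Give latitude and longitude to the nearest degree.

Convert each endpoint to a unit vector on the sphere (x = cos φ cos λ, y = cos φ sin λ, z = sin φ).
The central angle between the endpoints is δ = arccos(p₁·p₂) ≈ 0.440 rad (25.2°).
Interpolate at f = 1/2 with slerp weights a = sin((1−f)δ)/sin δ ≈ 0.512, b = sin(fδ)/sin δ ≈ 0.512.
p = a·p₁ + b·p₂ ≈ (0.402, 0.788, 0.467); φ = arcsin(p_z) ≈ 27.81°, λ = atan2(p_y, p_x) ≈ 62.97°.

≈ 28°N, 63°E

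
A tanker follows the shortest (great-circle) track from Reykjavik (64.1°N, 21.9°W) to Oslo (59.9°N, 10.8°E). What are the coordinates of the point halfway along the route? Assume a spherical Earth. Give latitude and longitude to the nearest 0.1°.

Write both endpoints as unit vectors p₁, p₂ with components (cos φ cos λ, cos φ sin λ, sin φ).
The central angle between the endpoints is δ = arccos(p₁·p₂) ≈ 0.274 rad (15.7°).
Interpolate at f = 1/2 with slerp weights a = sin((1−f)δ)/sin δ ≈ 0.505, b = sin(fδ)/sin δ ≈ 0.505.
p = a·p₁ + b·p₂ ≈ (0.453, -0.035, 0.891); φ = arcsin(p_z) ≈ 62.96°, λ = atan2(p_y, p_x) ≈ -4.39°.

≈ 63.0°N, 4.4°W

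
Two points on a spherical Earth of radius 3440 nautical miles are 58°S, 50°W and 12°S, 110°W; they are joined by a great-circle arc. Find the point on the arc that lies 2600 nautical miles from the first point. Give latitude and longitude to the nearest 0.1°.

≈ 29.6°S, 97.9°W

Convert each endpoint to a unit vector on the sphere (x = cos φ cos λ, y = cos φ sin λ, z = sin φ).
The central angle between the endpoints is δ = arccos(p₁·p₂) ≈ 1.120 rad (64.2°). The total great-circle distance is δ·R ≈ 1.120 × 3440 ≈ 3854 nmi, so the target fraction is f = 2600/3854 ≈ 0.675.
Interpolate at f ≈ 0.675 with slerp weights a = sin((1−f)δ)/sin δ ≈ 0.396, b = sin(fδ)/sin δ ≈ 0.762.
p = a·p₁ + b·p₂ ≈ (-0.120, -0.861, -0.494); φ = arcsin(p_z) ≈ -29.61°, λ = atan2(p_y, p_x) ≈ -97.94°.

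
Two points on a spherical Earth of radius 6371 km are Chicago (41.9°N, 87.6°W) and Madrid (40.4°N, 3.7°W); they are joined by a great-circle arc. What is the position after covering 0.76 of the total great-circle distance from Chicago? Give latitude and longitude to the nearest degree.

≈ (47°N, 22°W)

Write both endpoints as unit vectors p₁, p₂ with components (cos φ cos λ, cos φ sin λ, sin φ).
The central angle between the endpoints is δ = arccos(p₁·p₂) ≈ 1.055 rad (60.5°).
Interpolate at f = 0.76 with slerp weights a = sin((1−f)δ)/sin δ ≈ 0.288, b = sin(fδ)/sin δ ≈ 0.826.
p = a·p₁ + b·p₂ ≈ (0.637, -0.255, 0.728); φ = arcsin(p_z) ≈ 46.70°, λ = atan2(p_y, p_x) ≈ -21.81°.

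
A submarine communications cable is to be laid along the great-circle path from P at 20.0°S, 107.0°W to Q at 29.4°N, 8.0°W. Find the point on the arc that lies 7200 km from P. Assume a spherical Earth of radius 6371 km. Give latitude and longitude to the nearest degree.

Write both endpoints as unit vectors p₁, p₂ with components (cos φ cos λ, cos φ sin λ, sin φ).
The central angle between the endpoints is δ = arccos(p₁·p₂) ≈ 1.871 rad (107.2°). The total great-circle distance is δ·R ≈ 1.871 × 6371 ≈ 11922 km, so the target fraction is f = 7200/11922 ≈ 0.604.
Interpolate at f ≈ 0.604 with slerp weights a = sin((1−f)δ)/sin δ ≈ 0.707, b = sin(fδ)/sin δ ≈ 0.947.
p = a·p₁ + b·p₂ ≈ (0.623, -0.750, 0.223); φ = arcsin(p_z) ≈ 12.89°, λ = atan2(p_y, p_x) ≈ -50.30°.

≈ 13°N, 50°W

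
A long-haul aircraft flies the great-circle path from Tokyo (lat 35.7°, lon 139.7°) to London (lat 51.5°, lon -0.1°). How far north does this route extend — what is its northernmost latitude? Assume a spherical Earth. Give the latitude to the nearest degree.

The great circle lies in the plane with unit normal n̂ = (p₁ × p₂)/|p₁ × p₂|.
Here n̂_z ≈ -0.327; the vertex latitude is φ_max = arccos|n̂_z| ≈ 70.9°.

≈ 71°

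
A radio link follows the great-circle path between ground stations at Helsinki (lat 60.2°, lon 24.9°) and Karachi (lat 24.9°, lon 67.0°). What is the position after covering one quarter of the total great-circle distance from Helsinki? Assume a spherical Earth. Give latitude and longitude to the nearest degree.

Convert each endpoint to a unit vector on the sphere (x = cos φ cos λ, y = cos φ sin λ, z = sin φ).
The central angle between the endpoints is δ = arccos(p₁·p₂) ≈ 0.796 rad (45.6°).
Interpolate at f = 1/4 with slerp weights a = sin((1−f)δ)/sin δ ≈ 0.787, b = sin(fδ)/sin δ ≈ 0.277.
p = a·p₁ + b·p₂ ≈ (0.453, 0.396, 0.799); φ = arcsin(p_z) ≈ 53.05°, λ = atan2(p_y, p_x) ≈ 41.15°.

≈ lat 53°, lon 41°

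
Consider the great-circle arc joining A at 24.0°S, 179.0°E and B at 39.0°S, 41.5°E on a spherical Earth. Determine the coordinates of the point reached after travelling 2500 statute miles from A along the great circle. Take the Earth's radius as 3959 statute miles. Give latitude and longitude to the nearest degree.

Convert each endpoint to a unit vector on the sphere (x = cos φ cos λ, y = cos φ sin λ, z = sin φ).
The central angle between the endpoints is δ = arccos(p₁·p₂) ≈ 1.842 rad (105.5°). The total great-circle distance is δ·R ≈ 1.842 × 3959 ≈ 7291 mi, so the target fraction is f = 2500/7291 ≈ 0.343.
Interpolate at f ≈ 0.343 with slerp weights a = sin((1−f)δ)/sin δ ≈ 0.971, b = sin(fδ)/sin δ ≈ 0.613.
p = a·p₁ + b·p₂ ≈ (-0.530, 0.331, -0.781); φ = arcsin(p_z) ≈ -51.31°, λ = atan2(p_y, p_x) ≈ 148.03°.

≈ 51°S, 148°E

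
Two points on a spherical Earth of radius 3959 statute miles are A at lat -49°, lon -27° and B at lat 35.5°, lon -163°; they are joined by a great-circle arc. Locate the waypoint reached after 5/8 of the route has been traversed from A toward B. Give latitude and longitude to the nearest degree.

From cos δ = sin φ₁ sin φ₂ + cos φ₁ cos φ₂ cos Δλ, the central angle is δ ≈ 2.537 rad (145.3°).
Interpolate at f = 5/8 with slerp weights a = sin((1−f)δ)/sin δ ≈ 1.431, b = sin(fδ)/sin δ ≈ 1.758.
p = a·p₁ + b·p₂ ≈ (-0.532, -0.845, -0.059); φ = arcsin(p_z) ≈ -3.40°, λ = atan2(p_y, p_x) ≈ -122.20°.

≈ lat -3°, lon -122°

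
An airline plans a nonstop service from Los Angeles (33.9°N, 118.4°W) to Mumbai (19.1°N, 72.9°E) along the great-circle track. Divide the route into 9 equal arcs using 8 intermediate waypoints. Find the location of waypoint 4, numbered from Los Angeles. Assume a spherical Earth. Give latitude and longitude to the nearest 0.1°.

Write both endpoints as unit vectors p₁, p₂ with components (cos φ cos λ, cos φ sin λ, sin φ).
The central angle between the endpoints is δ = arccos(p₁·p₂) ≈ 2.198 rad (125.9°).
Interpolate at f = 4/9 with slerp weights a = sin((1−f)δ)/sin δ ≈ 1.160, b = sin(fδ)/sin δ ≈ 1.023.
p = a·p₁ + b·p₂ ≈ (-0.174, 0.077, 0.982); φ = arcsin(p_z) ≈ 79.05°, λ = atan2(p_y, p_x) ≈ 156.02°.

≈ 79.0°N, 156.0°E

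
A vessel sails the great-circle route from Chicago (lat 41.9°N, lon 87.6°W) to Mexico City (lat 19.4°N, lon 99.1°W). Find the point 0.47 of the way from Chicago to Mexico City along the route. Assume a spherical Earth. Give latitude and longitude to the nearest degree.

≈ lat 31°N, lon 94°W

Convert each endpoint to a unit vector on the sphere (x = cos φ cos λ, y = cos φ sin λ, z = sin φ).
The central angle between the endpoints is δ = arccos(p₁·p₂) ≈ 0.428 rad (24.5°).
Interpolate at f = 0.47 with slerp weights a = sin((1−f)δ)/sin δ ≈ 0.542, b = sin(fδ)/sin δ ≈ 0.481.
p = a·p₁ + b·p₂ ≈ (-0.055, -0.851, 0.522); φ = arcsin(p_z) ≈ 31.45°, λ = atan2(p_y, p_x) ≈ -93.69°.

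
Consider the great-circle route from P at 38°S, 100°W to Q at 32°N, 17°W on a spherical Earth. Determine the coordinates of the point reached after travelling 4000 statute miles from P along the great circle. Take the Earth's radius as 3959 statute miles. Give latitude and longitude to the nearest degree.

Write both endpoints as unit vectors p₁, p₂ with components (cos φ cos λ, cos φ sin λ, sin φ).
The central angle between the endpoints is δ = arccos(p₁·p₂) ≈ 1.818 rad (104.2°). The total great-circle distance is δ·R ≈ 1.818 × 3959 ≈ 7198 mi, so the target fraction is f = 4000/7198 ≈ 0.556.
Interpolate at f ≈ 0.556 with slerp weights a = sin((1−f)δ)/sin δ ≈ 0.745, b = sin(fδ)/sin δ ≈ 0.874.
p = a·p₁ + b·p₂ ≈ (0.606, -0.795, 0.004); φ = arcsin(p_z) ≈ 0.23°, λ = atan2(p_y, p_x) ≈ -52.66°.

≈ 0°N, 53°W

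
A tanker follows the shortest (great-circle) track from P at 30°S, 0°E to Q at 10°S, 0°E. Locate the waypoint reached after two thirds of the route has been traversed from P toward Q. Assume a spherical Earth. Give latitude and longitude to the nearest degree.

Convert each endpoint to a unit vector on the sphere (x = cos φ cos λ, y = cos φ sin λ, z = sin φ).
The central angle between the endpoints is δ = arccos(p₁·p₂) ≈ 0.349 rad (20.0°).
Interpolate at f = 2/3 with slerp weights a = sin((1−f)δ)/sin δ ≈ 0.339, b = sin(fδ)/sin δ ≈ 0.674.
p = a·p₁ + b·p₂ ≈ (0.958, 0.000, -0.287); φ = arcsin(p_z) ≈ -16.67°, λ = atan2(p_y, p_x) ≈ 0.00°.

≈ 17°S, 0°E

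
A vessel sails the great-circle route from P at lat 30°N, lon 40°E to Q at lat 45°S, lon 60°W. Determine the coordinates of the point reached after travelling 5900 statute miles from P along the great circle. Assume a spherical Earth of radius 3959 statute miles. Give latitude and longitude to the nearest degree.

Convert each endpoint to a unit vector on the sphere (x = cos φ cos λ, y = cos φ sin λ, z = sin φ).
The central angle between the endpoints is δ = arccos(p₁·p₂) ≈ 2.049 rad (117.4°). The total great-circle distance is δ·R ≈ 2.049 × 3959 ≈ 8111 mi, so the target fraction is f = 5900/8111 ≈ 0.727.
Interpolate at f ≈ 0.727 with slerp weights a = sin((1−f)δ)/sin δ ≈ 0.597, b = sin(fδ)/sin δ ≈ 1.123.
p = a·p₁ + b·p₂ ≈ (0.793, -0.355, -0.495); φ = arcsin(p_z) ≈ -29.70°, λ = atan2(p_y, p_x) ≈ -24.14°.

≈ lat 30°S, lon 24°W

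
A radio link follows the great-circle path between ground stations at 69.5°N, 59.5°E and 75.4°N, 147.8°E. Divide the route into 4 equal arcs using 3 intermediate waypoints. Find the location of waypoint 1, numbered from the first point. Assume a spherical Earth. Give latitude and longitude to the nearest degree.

≈ 74°N, 73°E

From cos δ = sin φ₁ sin φ₂ + cos φ₁ cos φ₂ cos Δλ, the central angle is δ ≈ 0.430 rad (24.6°).
Interpolate at f = 1/4 with slerp weights a = sin((1−f)δ)/sin δ ≈ 0.760, b = sin(fδ)/sin δ ≈ 0.257.
p = a·p₁ + b·p₂ ≈ (0.080, 0.264, 0.961); φ = arcsin(p_z) ≈ 73.98°, λ = atan2(p_y, p_x) ≈ 73.09°.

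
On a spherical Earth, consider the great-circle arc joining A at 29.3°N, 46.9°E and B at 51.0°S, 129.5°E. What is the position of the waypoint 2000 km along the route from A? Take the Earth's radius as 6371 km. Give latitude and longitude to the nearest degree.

≈ 15°N, 59°E

The haversine formula gives a central angle δ ≈ 1.886 rad (108.0°) between the endpoints. The total great-circle distance is δ·R ≈ 1.886 × 6371 ≈ 12013 km, so the target fraction is f = 2000/12013 ≈ 0.166.
Interpolate at f ≈ 0.166 with slerp weights a = sin((1−f)δ)/sin δ ≈ 1.052, b = sin(fδ)/sin δ ≈ 0.325.
p = a·p₁ + b·p₂ ≈ (0.497, 0.827, 0.262); φ = arcsin(p_z) ≈ 15.21°, λ = atan2(p_y, p_x) ≈ 59.02°.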